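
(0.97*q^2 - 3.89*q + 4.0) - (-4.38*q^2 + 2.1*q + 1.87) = 5.35*q^2 - 5.99*q + 2.13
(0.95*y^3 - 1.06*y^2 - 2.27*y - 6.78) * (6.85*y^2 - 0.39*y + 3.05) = 6.5075*y^5 - 7.6315*y^4 - 12.2386*y^3 - 48.7907*y^2 - 4.2793*y - 20.679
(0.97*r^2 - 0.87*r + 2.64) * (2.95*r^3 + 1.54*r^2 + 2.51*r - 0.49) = 2.8615*r^5 - 1.0727*r^4 + 8.8829*r^3 + 1.4066*r^2 + 7.0527*r - 1.2936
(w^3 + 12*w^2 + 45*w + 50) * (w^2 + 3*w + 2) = w^5 + 15*w^4 + 83*w^3 + 209*w^2 + 240*w + 100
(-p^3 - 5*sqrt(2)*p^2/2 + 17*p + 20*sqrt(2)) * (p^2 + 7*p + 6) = -p^5 - 7*p^4 - 5*sqrt(2)*p^4/2 - 35*sqrt(2)*p^3/2 + 11*p^3 + 5*sqrt(2)*p^2 + 119*p^2 + 102*p + 140*sqrt(2)*p + 120*sqrt(2)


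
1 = 1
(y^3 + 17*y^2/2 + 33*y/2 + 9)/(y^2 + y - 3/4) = 2*(y^2 + 7*y + 6)/(2*y - 1)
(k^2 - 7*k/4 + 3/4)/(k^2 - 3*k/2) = (4*k^2 - 7*k + 3)/(2*k*(2*k - 3))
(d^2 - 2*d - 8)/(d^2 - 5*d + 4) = (d + 2)/(d - 1)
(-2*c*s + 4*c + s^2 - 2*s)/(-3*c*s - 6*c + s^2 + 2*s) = (2*c*s - 4*c - s^2 + 2*s)/(3*c*s + 6*c - s^2 - 2*s)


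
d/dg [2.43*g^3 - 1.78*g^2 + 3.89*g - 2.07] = 7.29*g^2 - 3.56*g + 3.89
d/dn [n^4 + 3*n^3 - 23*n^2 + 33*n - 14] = 4*n^3 + 9*n^2 - 46*n + 33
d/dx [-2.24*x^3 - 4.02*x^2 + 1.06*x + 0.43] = -6.72*x^2 - 8.04*x + 1.06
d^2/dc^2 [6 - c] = 0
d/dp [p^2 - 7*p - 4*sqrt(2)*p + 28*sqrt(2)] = 2*p - 7 - 4*sqrt(2)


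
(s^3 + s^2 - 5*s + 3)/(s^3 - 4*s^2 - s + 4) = (s^2 + 2*s - 3)/(s^2 - 3*s - 4)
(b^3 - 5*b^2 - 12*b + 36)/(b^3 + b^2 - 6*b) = (b - 6)/b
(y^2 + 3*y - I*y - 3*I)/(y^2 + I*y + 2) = (y + 3)/(y + 2*I)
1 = 1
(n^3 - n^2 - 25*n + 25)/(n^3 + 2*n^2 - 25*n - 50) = (n - 1)/(n + 2)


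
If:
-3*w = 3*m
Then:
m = -w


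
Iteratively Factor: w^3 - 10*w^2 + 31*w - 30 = (w - 5)*(w^2 - 5*w + 6) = (w - 5)*(w - 3)*(w - 2)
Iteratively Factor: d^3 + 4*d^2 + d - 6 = (d + 2)*(d^2 + 2*d - 3) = (d - 1)*(d + 2)*(d + 3)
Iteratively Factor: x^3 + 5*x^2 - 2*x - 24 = (x + 4)*(x^2 + x - 6) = (x - 2)*(x + 4)*(x + 3)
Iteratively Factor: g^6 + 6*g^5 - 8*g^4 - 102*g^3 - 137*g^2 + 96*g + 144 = (g + 3)*(g^5 + 3*g^4 - 17*g^3 - 51*g^2 + 16*g + 48) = (g + 3)*(g + 4)*(g^4 - g^3 - 13*g^2 + g + 12) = (g - 1)*(g + 3)*(g + 4)*(g^3 - 13*g - 12) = (g - 1)*(g + 3)^2*(g + 4)*(g^2 - 3*g - 4) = (g - 4)*(g - 1)*(g + 3)^2*(g + 4)*(g + 1)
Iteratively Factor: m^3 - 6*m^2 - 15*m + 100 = (m + 4)*(m^2 - 10*m + 25) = (m - 5)*(m + 4)*(m - 5)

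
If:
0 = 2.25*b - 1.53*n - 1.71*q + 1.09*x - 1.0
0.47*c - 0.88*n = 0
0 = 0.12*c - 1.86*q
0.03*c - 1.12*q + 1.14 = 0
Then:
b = 11.5647844860822 - 0.484444444444444*x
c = 26.98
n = 14.41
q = 1.74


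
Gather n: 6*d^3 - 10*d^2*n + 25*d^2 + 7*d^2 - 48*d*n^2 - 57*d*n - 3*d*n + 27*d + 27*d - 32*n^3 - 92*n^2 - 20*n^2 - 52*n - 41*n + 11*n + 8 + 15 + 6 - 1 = 6*d^3 + 32*d^2 + 54*d - 32*n^3 + n^2*(-48*d - 112) + n*(-10*d^2 - 60*d - 82) + 28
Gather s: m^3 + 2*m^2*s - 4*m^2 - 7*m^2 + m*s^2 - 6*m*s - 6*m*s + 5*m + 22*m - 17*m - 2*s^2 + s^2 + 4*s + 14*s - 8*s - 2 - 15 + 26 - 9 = m^3 - 11*m^2 + 10*m + s^2*(m - 1) + s*(2*m^2 - 12*m + 10)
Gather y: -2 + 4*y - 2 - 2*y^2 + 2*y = -2*y^2 + 6*y - 4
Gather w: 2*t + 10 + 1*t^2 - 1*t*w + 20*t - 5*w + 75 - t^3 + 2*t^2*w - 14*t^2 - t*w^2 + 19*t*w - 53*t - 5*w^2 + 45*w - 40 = -t^3 - 13*t^2 - 31*t + w^2*(-t - 5) + w*(2*t^2 + 18*t + 40) + 45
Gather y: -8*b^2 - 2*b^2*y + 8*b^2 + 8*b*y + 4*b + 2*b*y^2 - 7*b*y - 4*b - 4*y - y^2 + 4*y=y^2*(2*b - 1) + y*(-2*b^2 + b)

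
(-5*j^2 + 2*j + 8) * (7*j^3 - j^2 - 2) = -35*j^5 + 19*j^4 + 54*j^3 + 2*j^2 - 4*j - 16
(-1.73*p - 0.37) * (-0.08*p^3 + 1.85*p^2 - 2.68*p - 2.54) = 0.1384*p^4 - 3.1709*p^3 + 3.9519*p^2 + 5.3858*p + 0.9398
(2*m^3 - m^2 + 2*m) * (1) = 2*m^3 - m^2 + 2*m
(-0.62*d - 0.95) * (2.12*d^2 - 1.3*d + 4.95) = -1.3144*d^3 - 1.208*d^2 - 1.834*d - 4.7025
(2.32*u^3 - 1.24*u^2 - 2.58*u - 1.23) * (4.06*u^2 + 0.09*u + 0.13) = 9.4192*u^5 - 4.8256*u^4 - 10.2848*u^3 - 5.3872*u^2 - 0.4461*u - 0.1599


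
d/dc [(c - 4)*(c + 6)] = 2*c + 2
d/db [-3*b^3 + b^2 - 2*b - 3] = -9*b^2 + 2*b - 2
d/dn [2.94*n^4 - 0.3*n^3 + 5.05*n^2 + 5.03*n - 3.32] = 11.76*n^3 - 0.9*n^2 + 10.1*n + 5.03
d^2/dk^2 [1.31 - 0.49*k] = 0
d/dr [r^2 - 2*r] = 2*r - 2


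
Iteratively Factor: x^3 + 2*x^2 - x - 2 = (x + 1)*(x^2 + x - 2) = (x + 1)*(x + 2)*(x - 1)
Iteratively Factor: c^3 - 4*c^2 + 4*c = (c)*(c^2 - 4*c + 4) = c*(c - 2)*(c - 2)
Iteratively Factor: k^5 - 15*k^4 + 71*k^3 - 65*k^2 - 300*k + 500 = (k - 2)*(k^4 - 13*k^3 + 45*k^2 + 25*k - 250) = (k - 2)*(k + 2)*(k^3 - 15*k^2 + 75*k - 125) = (k - 5)*(k - 2)*(k + 2)*(k^2 - 10*k + 25) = (k - 5)^2*(k - 2)*(k + 2)*(k - 5)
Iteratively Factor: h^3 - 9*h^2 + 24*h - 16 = (h - 4)*(h^2 - 5*h + 4) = (h - 4)^2*(h - 1)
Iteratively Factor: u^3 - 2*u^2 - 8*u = (u + 2)*(u^2 - 4*u) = u*(u + 2)*(u - 4)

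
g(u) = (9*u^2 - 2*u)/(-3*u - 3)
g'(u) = (18*u - 2)/(-3*u - 3) + 3*(9*u^2 - 2*u)/(-3*u - 3)^2 = (-9*u^2 - 18*u + 2)/(3*(u^2 + 2*u + 1))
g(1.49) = -2.28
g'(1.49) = -2.41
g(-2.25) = 13.35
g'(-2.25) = -0.65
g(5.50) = -13.40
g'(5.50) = -2.91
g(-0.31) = -0.72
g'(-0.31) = 4.70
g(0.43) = -0.19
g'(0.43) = -1.21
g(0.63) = -0.47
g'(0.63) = -1.62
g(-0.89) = -27.00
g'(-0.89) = 300.03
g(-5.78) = 21.77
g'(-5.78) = -2.84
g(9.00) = -23.70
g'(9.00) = -2.96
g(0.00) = 0.00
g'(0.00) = 0.67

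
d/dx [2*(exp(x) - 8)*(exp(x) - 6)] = 4*(exp(x) - 7)*exp(x)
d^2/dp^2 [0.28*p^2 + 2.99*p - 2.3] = 0.560000000000000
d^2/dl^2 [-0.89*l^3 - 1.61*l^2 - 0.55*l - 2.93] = -5.34*l - 3.22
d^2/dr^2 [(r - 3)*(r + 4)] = 2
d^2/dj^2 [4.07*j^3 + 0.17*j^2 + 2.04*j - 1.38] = 24.42*j + 0.34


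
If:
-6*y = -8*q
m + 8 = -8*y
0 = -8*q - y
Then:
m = -8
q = 0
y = 0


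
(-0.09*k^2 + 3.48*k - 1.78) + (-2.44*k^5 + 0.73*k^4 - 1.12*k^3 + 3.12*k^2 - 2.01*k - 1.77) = -2.44*k^5 + 0.73*k^4 - 1.12*k^3 + 3.03*k^2 + 1.47*k - 3.55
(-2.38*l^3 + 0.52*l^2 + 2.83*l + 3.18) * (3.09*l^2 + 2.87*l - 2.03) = -7.3542*l^5 - 5.2238*l^4 + 15.0685*l^3 + 16.8927*l^2 + 3.3817*l - 6.4554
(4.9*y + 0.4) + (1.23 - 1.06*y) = 3.84*y + 1.63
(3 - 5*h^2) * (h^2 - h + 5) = -5*h^4 + 5*h^3 - 22*h^2 - 3*h + 15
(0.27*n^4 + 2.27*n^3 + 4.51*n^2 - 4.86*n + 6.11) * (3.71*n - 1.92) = 1.0017*n^5 + 7.9033*n^4 + 12.3737*n^3 - 26.6898*n^2 + 31.9993*n - 11.7312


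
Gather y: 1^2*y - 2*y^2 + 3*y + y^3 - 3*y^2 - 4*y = y^3 - 5*y^2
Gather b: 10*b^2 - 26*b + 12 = 10*b^2 - 26*b + 12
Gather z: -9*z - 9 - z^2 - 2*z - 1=-z^2 - 11*z - 10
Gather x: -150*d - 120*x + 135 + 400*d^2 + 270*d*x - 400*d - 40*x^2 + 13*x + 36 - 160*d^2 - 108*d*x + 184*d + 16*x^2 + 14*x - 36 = 240*d^2 - 366*d - 24*x^2 + x*(162*d - 93) + 135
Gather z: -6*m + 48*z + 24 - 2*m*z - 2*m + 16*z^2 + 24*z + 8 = -8*m + 16*z^2 + z*(72 - 2*m) + 32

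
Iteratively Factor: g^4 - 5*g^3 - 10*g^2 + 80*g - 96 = (g - 2)*(g^3 - 3*g^2 - 16*g + 48) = (g - 3)*(g - 2)*(g^2 - 16) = (g - 3)*(g - 2)*(g + 4)*(g - 4)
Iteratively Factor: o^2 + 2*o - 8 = (o + 4)*(o - 2)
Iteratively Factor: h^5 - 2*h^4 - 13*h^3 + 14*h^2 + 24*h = (h - 2)*(h^4 - 13*h^2 - 12*h) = h*(h - 2)*(h^3 - 13*h - 12) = h*(h - 2)*(h + 1)*(h^2 - h - 12) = h*(h - 2)*(h + 1)*(h + 3)*(h - 4)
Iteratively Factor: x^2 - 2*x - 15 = (x - 5)*(x + 3)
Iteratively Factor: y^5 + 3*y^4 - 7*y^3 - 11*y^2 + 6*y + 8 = (y + 1)*(y^4 + 2*y^3 - 9*y^2 - 2*y + 8) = (y - 1)*(y + 1)*(y^3 + 3*y^2 - 6*y - 8) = (y - 1)*(y + 1)*(y + 4)*(y^2 - y - 2) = (y - 2)*(y - 1)*(y + 1)*(y + 4)*(y + 1)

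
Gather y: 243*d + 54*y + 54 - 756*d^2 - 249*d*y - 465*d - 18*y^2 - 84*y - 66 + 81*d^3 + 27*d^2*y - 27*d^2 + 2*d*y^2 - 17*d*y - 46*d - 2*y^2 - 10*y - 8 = 81*d^3 - 783*d^2 - 268*d + y^2*(2*d - 20) + y*(27*d^2 - 266*d - 40) - 20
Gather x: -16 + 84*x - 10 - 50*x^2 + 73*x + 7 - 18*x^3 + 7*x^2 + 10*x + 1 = -18*x^3 - 43*x^2 + 167*x - 18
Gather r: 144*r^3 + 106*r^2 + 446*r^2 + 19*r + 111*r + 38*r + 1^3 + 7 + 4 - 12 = 144*r^3 + 552*r^2 + 168*r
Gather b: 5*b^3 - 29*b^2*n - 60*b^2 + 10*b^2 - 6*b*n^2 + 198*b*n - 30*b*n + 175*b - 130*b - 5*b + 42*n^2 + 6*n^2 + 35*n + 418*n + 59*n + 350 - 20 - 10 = 5*b^3 + b^2*(-29*n - 50) + b*(-6*n^2 + 168*n + 40) + 48*n^2 + 512*n + 320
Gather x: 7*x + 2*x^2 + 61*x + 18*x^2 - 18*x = 20*x^2 + 50*x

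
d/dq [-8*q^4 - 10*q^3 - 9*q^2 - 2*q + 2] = -32*q^3 - 30*q^2 - 18*q - 2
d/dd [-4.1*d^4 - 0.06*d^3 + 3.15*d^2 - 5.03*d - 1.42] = -16.4*d^3 - 0.18*d^2 + 6.3*d - 5.03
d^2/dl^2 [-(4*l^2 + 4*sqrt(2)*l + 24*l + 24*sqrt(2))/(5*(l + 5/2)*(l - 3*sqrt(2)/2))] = 32*(-20*sqrt(2)*l^3 - 28*l^3 - 234*sqrt(2)*l^2 - 900*sqrt(2)*l + 252*l - 876*sqrt(2) + 525)/(5*(32*l^6 - 144*sqrt(2)*l^5 + 240*l^5 - 1080*sqrt(2)*l^4 + 1032*l^4 - 2916*sqrt(2)*l^3 + 3740*l^3 - 3870*sqrt(2)*l^2 + 8100*l^2 - 4050*sqrt(2)*l + 6750*l - 3375*sqrt(2)))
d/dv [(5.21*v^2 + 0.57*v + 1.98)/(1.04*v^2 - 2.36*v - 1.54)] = (-12.8884*v^2 - 20.1652*v + 3.795)/(1.0816*v^4 - 4.9088*v^3 + 2.3664*v^2 + 7.2688*v + 2.3716)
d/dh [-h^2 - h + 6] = -2*h - 1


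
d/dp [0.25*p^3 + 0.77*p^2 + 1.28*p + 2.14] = 0.75*p^2 + 1.54*p + 1.28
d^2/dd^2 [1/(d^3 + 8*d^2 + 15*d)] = 2*(-d*(3*d + 8)*(d^2 + 8*d + 15) + (3*d^2 + 16*d + 15)^2)/(d^3*(d^2 + 8*d + 15)^3)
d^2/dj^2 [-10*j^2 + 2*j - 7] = -20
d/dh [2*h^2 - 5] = 4*h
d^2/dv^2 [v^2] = 2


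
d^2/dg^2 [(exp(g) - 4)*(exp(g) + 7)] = (4*exp(g) + 3)*exp(g)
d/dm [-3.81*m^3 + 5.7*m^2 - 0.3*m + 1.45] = -11.43*m^2 + 11.4*m - 0.3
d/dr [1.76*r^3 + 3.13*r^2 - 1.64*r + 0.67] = 5.28*r^2 + 6.26*r - 1.64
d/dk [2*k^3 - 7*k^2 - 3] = 2*k*(3*k - 7)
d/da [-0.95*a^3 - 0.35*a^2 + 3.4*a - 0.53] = -2.85*a^2 - 0.7*a + 3.4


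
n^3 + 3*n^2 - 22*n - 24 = (n - 4)*(n + 1)*(n + 6)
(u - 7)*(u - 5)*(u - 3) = u^3 - 15*u^2 + 71*u - 105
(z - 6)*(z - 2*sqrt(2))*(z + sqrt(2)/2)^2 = z^4 - 6*z^3 - sqrt(2)*z^3 - 7*z^2/2 + 6*sqrt(2)*z^2 - sqrt(2)*z + 21*z + 6*sqrt(2)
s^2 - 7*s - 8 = (s - 8)*(s + 1)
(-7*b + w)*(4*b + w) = -28*b^2 - 3*b*w + w^2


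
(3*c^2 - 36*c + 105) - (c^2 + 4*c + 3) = 2*c^2 - 40*c + 102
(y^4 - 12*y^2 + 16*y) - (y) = y^4 - 12*y^2 + 15*y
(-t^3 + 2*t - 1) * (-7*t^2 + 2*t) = 7*t^5 - 2*t^4 - 14*t^3 + 11*t^2 - 2*t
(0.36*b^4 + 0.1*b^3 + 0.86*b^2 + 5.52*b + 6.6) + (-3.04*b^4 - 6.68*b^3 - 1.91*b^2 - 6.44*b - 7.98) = -2.68*b^4 - 6.58*b^3 - 1.05*b^2 - 0.920000000000001*b - 1.38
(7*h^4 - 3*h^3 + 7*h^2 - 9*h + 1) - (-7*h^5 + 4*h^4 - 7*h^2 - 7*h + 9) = 7*h^5 + 3*h^4 - 3*h^3 + 14*h^2 - 2*h - 8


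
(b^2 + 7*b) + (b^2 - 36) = 2*b^2 + 7*b - 36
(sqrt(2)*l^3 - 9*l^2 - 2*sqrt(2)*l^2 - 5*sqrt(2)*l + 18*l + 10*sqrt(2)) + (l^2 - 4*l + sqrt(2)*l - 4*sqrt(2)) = sqrt(2)*l^3 - 8*l^2 - 2*sqrt(2)*l^2 - 4*sqrt(2)*l + 14*l + 6*sqrt(2)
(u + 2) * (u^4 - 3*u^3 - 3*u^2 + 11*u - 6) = u^5 - u^4 - 9*u^3 + 5*u^2 + 16*u - 12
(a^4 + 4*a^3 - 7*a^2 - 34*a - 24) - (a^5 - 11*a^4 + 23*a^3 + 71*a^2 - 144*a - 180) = -a^5 + 12*a^4 - 19*a^3 - 78*a^2 + 110*a + 156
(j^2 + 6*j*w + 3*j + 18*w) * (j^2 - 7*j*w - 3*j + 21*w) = j^4 - j^3*w - 42*j^2*w^2 - 9*j^2 + 9*j*w + 378*w^2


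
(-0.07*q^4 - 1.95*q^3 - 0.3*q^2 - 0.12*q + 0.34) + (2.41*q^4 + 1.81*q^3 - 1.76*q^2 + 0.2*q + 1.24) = 2.34*q^4 - 0.14*q^3 - 2.06*q^2 + 0.08*q + 1.58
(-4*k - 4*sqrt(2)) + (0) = -4*k - 4*sqrt(2)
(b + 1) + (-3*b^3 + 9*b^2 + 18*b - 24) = -3*b^3 + 9*b^2 + 19*b - 23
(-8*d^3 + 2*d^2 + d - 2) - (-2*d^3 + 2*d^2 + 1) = -6*d^3 + d - 3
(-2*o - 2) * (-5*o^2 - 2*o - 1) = 10*o^3 + 14*o^2 + 6*o + 2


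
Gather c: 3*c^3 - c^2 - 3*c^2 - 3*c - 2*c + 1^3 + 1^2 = 3*c^3 - 4*c^2 - 5*c + 2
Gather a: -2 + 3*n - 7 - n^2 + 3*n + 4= -n^2 + 6*n - 5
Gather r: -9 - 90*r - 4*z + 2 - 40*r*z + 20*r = r*(-40*z - 70) - 4*z - 7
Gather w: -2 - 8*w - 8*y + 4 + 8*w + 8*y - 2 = 0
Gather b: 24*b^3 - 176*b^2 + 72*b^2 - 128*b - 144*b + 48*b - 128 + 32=24*b^3 - 104*b^2 - 224*b - 96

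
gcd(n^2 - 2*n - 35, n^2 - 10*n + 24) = 1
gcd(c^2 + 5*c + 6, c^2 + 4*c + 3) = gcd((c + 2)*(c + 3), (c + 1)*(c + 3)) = c + 3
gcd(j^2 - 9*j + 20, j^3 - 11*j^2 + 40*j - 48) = j - 4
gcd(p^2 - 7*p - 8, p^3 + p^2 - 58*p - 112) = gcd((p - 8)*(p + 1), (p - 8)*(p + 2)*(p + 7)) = p - 8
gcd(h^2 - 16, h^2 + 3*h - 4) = h + 4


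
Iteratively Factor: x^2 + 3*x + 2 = (x + 2)*(x + 1)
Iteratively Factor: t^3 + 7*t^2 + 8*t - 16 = (t + 4)*(t^2 + 3*t - 4) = (t - 1)*(t + 4)*(t + 4)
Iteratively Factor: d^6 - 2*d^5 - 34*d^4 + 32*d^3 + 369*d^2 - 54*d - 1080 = (d + 3)*(d^5 - 5*d^4 - 19*d^3 + 89*d^2 + 102*d - 360) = (d - 2)*(d + 3)*(d^4 - 3*d^3 - 25*d^2 + 39*d + 180) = (d - 2)*(d + 3)^2*(d^3 - 6*d^2 - 7*d + 60) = (d - 4)*(d - 2)*(d + 3)^2*(d^2 - 2*d - 15) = (d - 5)*(d - 4)*(d - 2)*(d + 3)^2*(d + 3)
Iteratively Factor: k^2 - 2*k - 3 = (k - 3)*(k + 1)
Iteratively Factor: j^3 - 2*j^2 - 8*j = (j - 4)*(j^2 + 2*j) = j*(j - 4)*(j + 2)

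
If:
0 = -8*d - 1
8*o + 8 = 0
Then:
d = -1/8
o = -1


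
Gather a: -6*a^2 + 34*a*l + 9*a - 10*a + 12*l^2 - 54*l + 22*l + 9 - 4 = -6*a^2 + a*(34*l - 1) + 12*l^2 - 32*l + 5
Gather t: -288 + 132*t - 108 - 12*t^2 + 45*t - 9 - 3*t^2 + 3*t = -15*t^2 + 180*t - 405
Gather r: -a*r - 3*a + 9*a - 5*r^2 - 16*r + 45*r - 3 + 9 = 6*a - 5*r^2 + r*(29 - a) + 6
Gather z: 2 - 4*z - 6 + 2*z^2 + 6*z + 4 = 2*z^2 + 2*z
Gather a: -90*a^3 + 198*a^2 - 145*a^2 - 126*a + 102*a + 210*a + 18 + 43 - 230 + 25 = -90*a^3 + 53*a^2 + 186*a - 144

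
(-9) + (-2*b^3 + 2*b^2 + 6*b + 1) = -2*b^3 + 2*b^2 + 6*b - 8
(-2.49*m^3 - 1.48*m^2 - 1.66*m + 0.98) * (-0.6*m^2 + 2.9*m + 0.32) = 1.494*m^5 - 6.333*m^4 - 4.0928*m^3 - 5.8756*m^2 + 2.3108*m + 0.3136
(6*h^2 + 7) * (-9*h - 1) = -54*h^3 - 6*h^2 - 63*h - 7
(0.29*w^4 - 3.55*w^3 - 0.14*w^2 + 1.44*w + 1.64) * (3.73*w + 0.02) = 1.0817*w^5 - 13.2357*w^4 - 0.5932*w^3 + 5.3684*w^2 + 6.146*w + 0.0328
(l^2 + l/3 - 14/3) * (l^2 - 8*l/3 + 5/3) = l^4 - 7*l^3/3 - 35*l^2/9 + 13*l - 70/9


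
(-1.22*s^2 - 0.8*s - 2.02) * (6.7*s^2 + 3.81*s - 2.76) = -8.174*s^4 - 10.0082*s^3 - 13.2148*s^2 - 5.4882*s + 5.5752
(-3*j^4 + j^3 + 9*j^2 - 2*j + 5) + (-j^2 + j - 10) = -3*j^4 + j^3 + 8*j^2 - j - 5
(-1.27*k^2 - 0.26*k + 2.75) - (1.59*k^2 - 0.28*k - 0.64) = -2.86*k^2 + 0.02*k + 3.39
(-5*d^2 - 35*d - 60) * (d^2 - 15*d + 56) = -5*d^4 + 40*d^3 + 185*d^2 - 1060*d - 3360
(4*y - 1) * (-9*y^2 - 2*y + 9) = -36*y^3 + y^2 + 38*y - 9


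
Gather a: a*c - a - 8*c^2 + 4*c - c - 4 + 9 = a*(c - 1) - 8*c^2 + 3*c + 5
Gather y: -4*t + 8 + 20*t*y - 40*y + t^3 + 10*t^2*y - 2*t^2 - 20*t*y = t^3 - 2*t^2 - 4*t + y*(10*t^2 - 40) + 8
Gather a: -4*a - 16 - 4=-4*a - 20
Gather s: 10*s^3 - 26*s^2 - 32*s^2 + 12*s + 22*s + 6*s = 10*s^3 - 58*s^2 + 40*s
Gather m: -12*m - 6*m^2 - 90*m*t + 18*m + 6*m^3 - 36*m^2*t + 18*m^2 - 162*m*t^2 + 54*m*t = 6*m^3 + m^2*(12 - 36*t) + m*(-162*t^2 - 36*t + 6)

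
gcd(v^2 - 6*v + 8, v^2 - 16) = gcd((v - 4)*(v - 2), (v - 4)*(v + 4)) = v - 4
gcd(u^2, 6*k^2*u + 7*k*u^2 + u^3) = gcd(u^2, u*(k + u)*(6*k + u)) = u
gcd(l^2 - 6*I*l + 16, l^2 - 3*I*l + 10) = l + 2*I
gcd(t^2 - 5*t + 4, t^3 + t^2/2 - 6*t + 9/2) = t - 1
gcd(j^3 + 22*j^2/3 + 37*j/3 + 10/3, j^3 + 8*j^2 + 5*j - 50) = j + 5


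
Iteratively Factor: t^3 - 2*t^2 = (t - 2)*(t^2) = t*(t - 2)*(t)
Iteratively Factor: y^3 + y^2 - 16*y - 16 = (y + 4)*(y^2 - 3*y - 4) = (y - 4)*(y + 4)*(y + 1)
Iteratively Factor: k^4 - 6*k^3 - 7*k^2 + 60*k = (k - 4)*(k^3 - 2*k^2 - 15*k) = (k - 4)*(k + 3)*(k^2 - 5*k) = (k - 5)*(k - 4)*(k + 3)*(k)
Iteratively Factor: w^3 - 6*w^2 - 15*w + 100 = (w + 4)*(w^2 - 10*w + 25) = (w - 5)*(w + 4)*(w - 5)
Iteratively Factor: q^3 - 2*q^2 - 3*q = (q + 1)*(q^2 - 3*q) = (q - 3)*(q + 1)*(q)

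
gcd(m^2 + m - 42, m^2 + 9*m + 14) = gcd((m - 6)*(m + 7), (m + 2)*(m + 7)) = m + 7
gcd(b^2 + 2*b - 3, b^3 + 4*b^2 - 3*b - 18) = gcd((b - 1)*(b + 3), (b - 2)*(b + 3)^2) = b + 3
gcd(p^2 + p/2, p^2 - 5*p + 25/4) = 1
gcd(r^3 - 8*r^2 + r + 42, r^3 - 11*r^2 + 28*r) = r - 7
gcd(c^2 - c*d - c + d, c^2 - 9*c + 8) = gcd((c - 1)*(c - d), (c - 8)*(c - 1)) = c - 1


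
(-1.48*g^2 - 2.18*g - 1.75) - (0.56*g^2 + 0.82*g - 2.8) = -2.04*g^2 - 3.0*g + 1.05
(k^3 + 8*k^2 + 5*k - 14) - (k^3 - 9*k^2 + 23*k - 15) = 17*k^2 - 18*k + 1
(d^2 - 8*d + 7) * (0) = 0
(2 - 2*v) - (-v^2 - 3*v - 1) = v^2 + v + 3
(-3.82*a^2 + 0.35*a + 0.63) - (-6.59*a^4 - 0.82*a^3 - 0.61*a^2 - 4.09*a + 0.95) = 6.59*a^4 + 0.82*a^3 - 3.21*a^2 + 4.44*a - 0.32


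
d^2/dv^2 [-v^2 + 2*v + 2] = -2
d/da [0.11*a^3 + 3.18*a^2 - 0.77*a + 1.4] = 0.33*a^2 + 6.36*a - 0.77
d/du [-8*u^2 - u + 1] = -16*u - 1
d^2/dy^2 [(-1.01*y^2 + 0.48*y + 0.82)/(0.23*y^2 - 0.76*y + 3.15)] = (-0.302312*y^3 + 4.650738*y^2 - 2.946576*y - 17.986126)/(0.012167*y^6 - 0.120612*y^5 + 0.898449*y^4 - 3.742696*y^3 + 12.304845*y^2 - 22.6233*y + 31.255875)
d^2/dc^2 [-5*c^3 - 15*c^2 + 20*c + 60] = -30*c - 30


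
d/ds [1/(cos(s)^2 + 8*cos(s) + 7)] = 2*(cos(s) + 4)*sin(s)/(cos(s)^2 + 8*cos(s) + 7)^2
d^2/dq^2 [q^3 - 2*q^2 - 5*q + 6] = 6*q - 4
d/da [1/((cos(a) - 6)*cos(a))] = 2*(cos(a) - 3)*sin(a)/((cos(a) - 6)^2*cos(a)^2)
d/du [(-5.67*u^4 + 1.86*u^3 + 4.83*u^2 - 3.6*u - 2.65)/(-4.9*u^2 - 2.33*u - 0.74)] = (55.566*u^5 + 30.5193*u^4 + 8.1156*u^3 - 33.0231*u^2 - 33.1184*u - 3.5105)/(24.01*u^4 + 22.834*u^3 + 12.6809*u^2 + 3.4484*u + 0.5476)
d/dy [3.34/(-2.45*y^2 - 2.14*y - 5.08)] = (16.366*y + 7.1476)/(2.45*y^2 + 2.14*y + 5.08)^2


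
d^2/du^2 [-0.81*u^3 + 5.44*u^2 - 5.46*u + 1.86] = 10.88 - 4.86*u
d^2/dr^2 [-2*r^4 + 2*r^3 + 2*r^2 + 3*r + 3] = -24*r^2 + 12*r + 4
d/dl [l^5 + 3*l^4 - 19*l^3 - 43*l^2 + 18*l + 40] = 5*l^4 + 12*l^3 - 57*l^2 - 86*l + 18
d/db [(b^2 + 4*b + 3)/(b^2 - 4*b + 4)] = 2*(-4*b - 7)/(b^3 - 6*b^2 + 12*b - 8)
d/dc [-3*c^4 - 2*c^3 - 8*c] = -12*c^3 - 6*c^2 - 8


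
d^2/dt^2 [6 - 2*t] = 0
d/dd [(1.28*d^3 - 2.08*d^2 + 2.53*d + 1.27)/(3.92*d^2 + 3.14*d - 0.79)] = (5.0176*d^4 + 8.0384*d^3 - 19.4824*d^2 - 6.6704*d - 5.9865)/(15.3664*d^4 + 24.6176*d^3 + 3.666*d^2 - 4.9612*d + 0.6241)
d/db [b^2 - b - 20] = 2*b - 1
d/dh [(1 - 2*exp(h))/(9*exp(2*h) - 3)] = 2*(3*exp(2*h) - 3*exp(h) + 1)*exp(h)/(3*(9*exp(4*h) - 6*exp(2*h) + 1))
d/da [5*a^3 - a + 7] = 15*a^2 - 1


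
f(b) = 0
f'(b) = 0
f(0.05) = 0.00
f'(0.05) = 0.00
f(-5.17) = 0.00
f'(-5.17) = 0.00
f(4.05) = 0.00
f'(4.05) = 0.00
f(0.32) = 0.00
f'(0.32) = 0.00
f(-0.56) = 0.00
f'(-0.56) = 0.00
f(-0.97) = 0.00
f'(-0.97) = 0.00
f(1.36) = 0.00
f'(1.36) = 0.00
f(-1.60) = 0.00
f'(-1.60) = 0.00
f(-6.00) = 0.00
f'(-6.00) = 0.00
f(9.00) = 0.00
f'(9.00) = 0.00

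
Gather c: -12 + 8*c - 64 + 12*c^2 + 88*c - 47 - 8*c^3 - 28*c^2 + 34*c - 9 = -8*c^3 - 16*c^2 + 130*c - 132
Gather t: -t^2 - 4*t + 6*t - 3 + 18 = -t^2 + 2*t + 15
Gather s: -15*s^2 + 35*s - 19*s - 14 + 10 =-15*s^2 + 16*s - 4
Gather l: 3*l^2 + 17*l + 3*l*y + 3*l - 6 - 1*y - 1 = 3*l^2 + l*(3*y + 20) - y - 7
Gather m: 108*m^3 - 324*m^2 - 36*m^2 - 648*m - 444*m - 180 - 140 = 108*m^3 - 360*m^2 - 1092*m - 320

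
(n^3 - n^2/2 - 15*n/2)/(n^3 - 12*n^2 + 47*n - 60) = n*(2*n + 5)/(2*(n^2 - 9*n + 20))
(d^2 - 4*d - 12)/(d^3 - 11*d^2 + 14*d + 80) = (d - 6)/(d^2 - 13*d + 40)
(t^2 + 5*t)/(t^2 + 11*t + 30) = t/(t + 6)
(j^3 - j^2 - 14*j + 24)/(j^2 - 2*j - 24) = (j^2 - 5*j + 6)/(j - 6)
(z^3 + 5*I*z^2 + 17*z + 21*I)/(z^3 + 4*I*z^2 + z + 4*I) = (z^2 + 4*I*z + 21)/(z^2 + 3*I*z + 4)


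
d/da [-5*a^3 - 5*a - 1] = -15*a^2 - 5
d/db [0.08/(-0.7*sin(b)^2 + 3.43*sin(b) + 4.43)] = (0.112*sin(b) - 0.2744)*cos(b)/(-0.7*sin(b)^2 + 3.43*sin(b) + 4.43)^2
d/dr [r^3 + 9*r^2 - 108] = 3*r*(r + 6)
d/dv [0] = 0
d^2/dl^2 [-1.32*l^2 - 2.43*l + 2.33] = -2.64000000000000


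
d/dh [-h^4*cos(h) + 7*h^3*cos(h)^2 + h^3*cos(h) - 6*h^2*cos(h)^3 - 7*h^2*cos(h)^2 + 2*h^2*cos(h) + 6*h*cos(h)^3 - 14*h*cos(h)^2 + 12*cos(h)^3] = h^4*sin(h) - h^3*sin(h) - 7*h^3*sin(2*h) - 4*h^3*cos(h) + 18*h^2*sin(h)*cos(h)^2 - 2*h^2*sin(h) + 7*h^2*sin(2*h) + 21*h^2*cos(h)^2 + 3*h^2*cos(h) - 18*h*sin(h)*cos(h)^2 + 14*h*sin(2*h) - 12*h*cos(h)^3 - 14*h*cos(h)^2 + 4*h*cos(h) - 36*sin(h)*cos(h)^2 + 6*cos(h)^3 - 14*cos(h)^2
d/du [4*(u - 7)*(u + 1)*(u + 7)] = 12*u^2 + 8*u - 196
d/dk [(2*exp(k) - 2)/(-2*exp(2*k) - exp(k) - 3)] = 2*(-(1 - exp(k))*(4*exp(k) + 1) - 2*exp(2*k) - exp(k) - 3)*exp(k)/(2*exp(2*k) + exp(k) + 3)^2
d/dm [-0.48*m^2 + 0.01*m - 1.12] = 0.01 - 0.96*m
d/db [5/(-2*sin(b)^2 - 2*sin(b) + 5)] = 10*(sin(2*b) + cos(b))/(2*sin(b) - cos(2*b) - 4)^2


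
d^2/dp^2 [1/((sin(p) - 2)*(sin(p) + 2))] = 2*(-2*sin(p)^4 - 5*sin(p)^2 + 4)/((sin(p) - 2)^3*(sin(p) + 2)^3)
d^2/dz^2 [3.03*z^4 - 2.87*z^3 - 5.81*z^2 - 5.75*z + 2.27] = 36.36*z^2 - 17.22*z - 11.62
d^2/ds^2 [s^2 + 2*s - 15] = 2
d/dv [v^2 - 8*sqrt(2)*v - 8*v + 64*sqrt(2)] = 2*v - 8*sqrt(2) - 8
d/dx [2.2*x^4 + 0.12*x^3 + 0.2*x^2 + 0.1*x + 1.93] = 8.8*x^3 + 0.36*x^2 + 0.4*x + 0.1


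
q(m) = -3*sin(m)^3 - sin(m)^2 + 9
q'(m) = -9*sin(m)^2*cos(m) - 2*sin(m)*cos(m)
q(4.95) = 10.81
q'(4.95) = -1.54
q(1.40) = 5.16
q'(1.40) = -1.82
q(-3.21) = 8.99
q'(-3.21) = 0.18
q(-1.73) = 10.91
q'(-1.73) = 1.08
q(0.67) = 7.90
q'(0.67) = -3.69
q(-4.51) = 5.22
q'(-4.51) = 2.13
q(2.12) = 6.41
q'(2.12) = 4.31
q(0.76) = 7.54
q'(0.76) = -4.09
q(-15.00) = 9.40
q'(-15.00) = 1.90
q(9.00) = 8.62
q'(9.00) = 2.14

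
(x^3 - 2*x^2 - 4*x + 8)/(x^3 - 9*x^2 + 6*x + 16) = (x^2 - 4)/(x^2 - 7*x - 8)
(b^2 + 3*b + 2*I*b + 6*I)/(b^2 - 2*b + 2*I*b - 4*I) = (b + 3)/(b - 2)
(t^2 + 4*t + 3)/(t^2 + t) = (t + 3)/t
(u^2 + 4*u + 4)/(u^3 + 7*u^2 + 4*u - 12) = (u + 2)/(u^2 + 5*u - 6)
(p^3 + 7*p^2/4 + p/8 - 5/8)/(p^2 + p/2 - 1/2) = p + 5/4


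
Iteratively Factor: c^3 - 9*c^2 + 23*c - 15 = (c - 1)*(c^2 - 8*c + 15) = (c - 5)*(c - 1)*(c - 3)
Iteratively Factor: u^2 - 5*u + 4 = (u - 4)*(u - 1)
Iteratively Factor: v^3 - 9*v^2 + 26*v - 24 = (v - 4)*(v^2 - 5*v + 6) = (v - 4)*(v - 3)*(v - 2)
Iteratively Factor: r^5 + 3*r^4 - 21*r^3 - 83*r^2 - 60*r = (r - 5)*(r^4 + 8*r^3 + 19*r^2 + 12*r) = (r - 5)*(r + 3)*(r^3 + 5*r^2 + 4*r) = (r - 5)*(r + 1)*(r + 3)*(r^2 + 4*r) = (r - 5)*(r + 1)*(r + 3)*(r + 4)*(r)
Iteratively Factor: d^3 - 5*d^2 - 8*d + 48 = (d + 3)*(d^2 - 8*d + 16) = (d - 4)*(d + 3)*(d - 4)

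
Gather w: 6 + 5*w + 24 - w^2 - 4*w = -w^2 + w + 30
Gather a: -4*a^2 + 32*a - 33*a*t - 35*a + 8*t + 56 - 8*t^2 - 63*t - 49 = -4*a^2 + a*(-33*t - 3) - 8*t^2 - 55*t + 7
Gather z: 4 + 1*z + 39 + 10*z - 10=11*z + 33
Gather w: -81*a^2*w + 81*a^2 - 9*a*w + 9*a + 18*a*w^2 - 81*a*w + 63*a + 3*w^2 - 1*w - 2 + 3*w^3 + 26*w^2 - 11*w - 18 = 81*a^2 + 72*a + 3*w^3 + w^2*(18*a + 29) + w*(-81*a^2 - 90*a - 12) - 20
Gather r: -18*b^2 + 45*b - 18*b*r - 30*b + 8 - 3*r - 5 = -18*b^2 + 15*b + r*(-18*b - 3) + 3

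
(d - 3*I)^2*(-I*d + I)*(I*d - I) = d^4 - 2*d^3 - 6*I*d^3 - 8*d^2 + 12*I*d^2 + 18*d - 6*I*d - 9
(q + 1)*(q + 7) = q^2 + 8*q + 7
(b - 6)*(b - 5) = b^2 - 11*b + 30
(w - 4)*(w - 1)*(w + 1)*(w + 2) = w^4 - 2*w^3 - 9*w^2 + 2*w + 8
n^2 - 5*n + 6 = (n - 3)*(n - 2)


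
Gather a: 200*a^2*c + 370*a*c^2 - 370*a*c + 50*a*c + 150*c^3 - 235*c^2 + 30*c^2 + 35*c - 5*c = 200*a^2*c + a*(370*c^2 - 320*c) + 150*c^3 - 205*c^2 + 30*c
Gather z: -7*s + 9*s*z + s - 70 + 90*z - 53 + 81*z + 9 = -6*s + z*(9*s + 171) - 114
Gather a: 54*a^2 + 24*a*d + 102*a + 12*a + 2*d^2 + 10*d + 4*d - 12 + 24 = 54*a^2 + a*(24*d + 114) + 2*d^2 + 14*d + 12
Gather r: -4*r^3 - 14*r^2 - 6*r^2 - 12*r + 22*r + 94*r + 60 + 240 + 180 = -4*r^3 - 20*r^2 + 104*r + 480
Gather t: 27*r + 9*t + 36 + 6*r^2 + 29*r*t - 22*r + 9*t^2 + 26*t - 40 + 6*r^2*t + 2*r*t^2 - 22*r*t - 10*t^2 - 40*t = 6*r^2 + 5*r + t^2*(2*r - 1) + t*(6*r^2 + 7*r - 5) - 4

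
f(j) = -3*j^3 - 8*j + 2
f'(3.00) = -89.00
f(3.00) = -103.00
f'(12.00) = -1304.00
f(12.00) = -5278.00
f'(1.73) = -34.94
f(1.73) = -27.37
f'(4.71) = -207.66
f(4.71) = -349.14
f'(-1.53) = -29.07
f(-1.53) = 24.98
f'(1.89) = -40.15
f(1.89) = -33.37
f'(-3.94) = -147.71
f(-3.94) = 217.01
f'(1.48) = -27.71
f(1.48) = -19.57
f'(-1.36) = -24.65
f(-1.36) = 20.43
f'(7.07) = -457.86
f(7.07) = -1114.74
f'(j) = -9*j^2 - 8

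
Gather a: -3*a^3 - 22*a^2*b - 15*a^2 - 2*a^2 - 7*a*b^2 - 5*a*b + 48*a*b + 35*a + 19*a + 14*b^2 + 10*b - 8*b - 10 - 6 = -3*a^3 + a^2*(-22*b - 17) + a*(-7*b^2 + 43*b + 54) + 14*b^2 + 2*b - 16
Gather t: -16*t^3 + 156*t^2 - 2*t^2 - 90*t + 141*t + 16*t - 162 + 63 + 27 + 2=-16*t^3 + 154*t^2 + 67*t - 70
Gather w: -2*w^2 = -2*w^2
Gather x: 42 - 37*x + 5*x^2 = 5*x^2 - 37*x + 42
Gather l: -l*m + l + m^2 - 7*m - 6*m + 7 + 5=l*(1 - m) + m^2 - 13*m + 12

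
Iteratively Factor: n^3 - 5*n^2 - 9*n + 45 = (n - 3)*(n^2 - 2*n - 15) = (n - 3)*(n + 3)*(n - 5)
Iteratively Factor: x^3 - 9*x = (x + 3)*(x^2 - 3*x) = (x - 3)*(x + 3)*(x)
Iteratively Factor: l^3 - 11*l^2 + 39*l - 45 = (l - 3)*(l^2 - 8*l + 15) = (l - 3)^2*(l - 5)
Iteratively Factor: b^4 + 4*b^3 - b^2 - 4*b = (b - 1)*(b^3 + 5*b^2 + 4*b) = (b - 1)*(b + 4)*(b^2 + b) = b*(b - 1)*(b + 4)*(b + 1)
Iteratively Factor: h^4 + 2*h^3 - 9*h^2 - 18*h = (h)*(h^3 + 2*h^2 - 9*h - 18) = h*(h + 2)*(h^2 - 9) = h*(h - 3)*(h + 2)*(h + 3)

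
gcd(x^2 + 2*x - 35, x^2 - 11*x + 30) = x - 5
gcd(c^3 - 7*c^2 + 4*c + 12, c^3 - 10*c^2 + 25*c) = 1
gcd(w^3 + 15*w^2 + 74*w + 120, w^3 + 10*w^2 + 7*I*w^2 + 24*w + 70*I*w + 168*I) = w^2 + 10*w + 24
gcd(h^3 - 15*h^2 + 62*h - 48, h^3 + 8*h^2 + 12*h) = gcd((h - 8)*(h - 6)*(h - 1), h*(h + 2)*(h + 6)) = 1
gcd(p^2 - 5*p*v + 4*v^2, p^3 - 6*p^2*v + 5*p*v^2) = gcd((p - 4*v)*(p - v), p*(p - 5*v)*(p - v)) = p - v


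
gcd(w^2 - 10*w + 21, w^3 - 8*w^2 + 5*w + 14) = w - 7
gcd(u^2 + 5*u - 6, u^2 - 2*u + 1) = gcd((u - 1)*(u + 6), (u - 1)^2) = u - 1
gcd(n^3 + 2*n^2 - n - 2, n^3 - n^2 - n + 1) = n^2 - 1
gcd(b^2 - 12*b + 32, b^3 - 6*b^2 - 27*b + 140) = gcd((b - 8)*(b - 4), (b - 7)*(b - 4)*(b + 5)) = b - 4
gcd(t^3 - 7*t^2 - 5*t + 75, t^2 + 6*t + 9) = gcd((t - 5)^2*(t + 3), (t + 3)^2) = t + 3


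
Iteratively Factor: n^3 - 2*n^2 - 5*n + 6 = (n + 2)*(n^2 - 4*n + 3) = (n - 1)*(n + 2)*(n - 3)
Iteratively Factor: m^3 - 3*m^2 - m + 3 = (m - 3)*(m^2 - 1) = (m - 3)*(m + 1)*(m - 1)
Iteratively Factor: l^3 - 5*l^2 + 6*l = (l - 3)*(l^2 - 2*l) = (l - 3)*(l - 2)*(l)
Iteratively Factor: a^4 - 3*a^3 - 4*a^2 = (a)*(a^3 - 3*a^2 - 4*a) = a^2*(a^2 - 3*a - 4) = a^2*(a + 1)*(a - 4)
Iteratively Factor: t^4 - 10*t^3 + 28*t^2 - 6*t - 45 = (t - 3)*(t^3 - 7*t^2 + 7*t + 15) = (t - 3)^2*(t^2 - 4*t - 5) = (t - 5)*(t - 3)^2*(t + 1)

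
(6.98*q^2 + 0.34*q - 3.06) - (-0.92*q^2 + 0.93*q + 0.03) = 7.9*q^2 - 0.59*q - 3.09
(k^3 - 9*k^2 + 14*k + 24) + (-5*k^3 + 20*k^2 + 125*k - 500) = -4*k^3 + 11*k^2 + 139*k - 476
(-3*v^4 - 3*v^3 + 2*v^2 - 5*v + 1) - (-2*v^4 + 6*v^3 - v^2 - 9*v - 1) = -v^4 - 9*v^3 + 3*v^2 + 4*v + 2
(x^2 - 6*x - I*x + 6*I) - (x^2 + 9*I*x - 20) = -6*x - 10*I*x + 20 + 6*I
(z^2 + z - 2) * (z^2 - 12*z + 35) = z^4 - 11*z^3 + 21*z^2 + 59*z - 70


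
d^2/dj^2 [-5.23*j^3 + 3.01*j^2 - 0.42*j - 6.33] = 6.02 - 31.38*j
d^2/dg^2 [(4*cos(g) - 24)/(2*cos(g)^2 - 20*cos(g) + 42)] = 2*(-9*(1 - cos(2*g))^2*cos(g)/4 + 7*(1 - cos(2*g))^2/2 + 2029*cos(g)/2 - 61*cos(2*g) - 15*cos(3*g) + cos(5*g)/2 - 603)/((cos(g) - 7)^3*(cos(g) - 3)^3)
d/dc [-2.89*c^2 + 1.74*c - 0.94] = 1.74 - 5.78*c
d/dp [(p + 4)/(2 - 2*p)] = 5/(2*(p - 1)^2)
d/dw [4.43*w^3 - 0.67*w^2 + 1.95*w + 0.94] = 13.29*w^2 - 1.34*w + 1.95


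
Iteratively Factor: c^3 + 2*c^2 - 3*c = (c - 1)*(c^2 + 3*c) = c*(c - 1)*(c + 3)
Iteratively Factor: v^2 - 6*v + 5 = (v - 5)*(v - 1)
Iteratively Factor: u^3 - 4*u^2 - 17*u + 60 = (u - 5)*(u^2 + u - 12) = (u - 5)*(u - 3)*(u + 4)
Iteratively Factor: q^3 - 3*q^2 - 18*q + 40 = (q + 4)*(q^2 - 7*q + 10) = (q - 2)*(q + 4)*(q - 5)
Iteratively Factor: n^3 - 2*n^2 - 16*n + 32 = (n + 4)*(n^2 - 6*n + 8) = (n - 2)*(n + 4)*(n - 4)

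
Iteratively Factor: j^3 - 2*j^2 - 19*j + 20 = (j + 4)*(j^2 - 6*j + 5) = (j - 1)*(j + 4)*(j - 5)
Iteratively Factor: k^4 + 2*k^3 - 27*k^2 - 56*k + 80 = (k - 5)*(k^3 + 7*k^2 + 8*k - 16) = (k - 5)*(k - 1)*(k^2 + 8*k + 16) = (k - 5)*(k - 1)*(k + 4)*(k + 4)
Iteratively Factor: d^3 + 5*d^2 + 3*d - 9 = (d - 1)*(d^2 + 6*d + 9) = (d - 1)*(d + 3)*(d + 3)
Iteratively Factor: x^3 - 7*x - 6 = (x - 3)*(x^2 + 3*x + 2) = (x - 3)*(x + 2)*(x + 1)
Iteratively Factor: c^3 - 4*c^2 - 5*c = (c - 5)*(c^2 + c) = (c - 5)*(c + 1)*(c)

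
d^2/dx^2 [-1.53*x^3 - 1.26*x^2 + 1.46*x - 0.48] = -9.18*x - 2.52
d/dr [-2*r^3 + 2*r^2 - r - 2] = -6*r^2 + 4*r - 1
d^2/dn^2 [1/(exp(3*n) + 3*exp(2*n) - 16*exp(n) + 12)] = ((-9*exp(2*n) - 12*exp(n) + 16)*(exp(3*n) + 3*exp(2*n) - 16*exp(n) + 12) + 2*(3*exp(2*n) + 6*exp(n) - 16)^2*exp(n))*exp(n)/(exp(3*n) + 3*exp(2*n) - 16*exp(n) + 12)^3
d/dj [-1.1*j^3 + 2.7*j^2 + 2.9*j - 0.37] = -3.3*j^2 + 5.4*j + 2.9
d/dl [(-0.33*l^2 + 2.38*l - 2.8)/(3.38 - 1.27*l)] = (0.4191*l^2 - 2.2308*l + 4.4884)/(1.6129*l^2 - 8.5852*l + 11.4244)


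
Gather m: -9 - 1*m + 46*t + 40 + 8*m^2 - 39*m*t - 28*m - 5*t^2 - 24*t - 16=8*m^2 + m*(-39*t - 29) - 5*t^2 + 22*t + 15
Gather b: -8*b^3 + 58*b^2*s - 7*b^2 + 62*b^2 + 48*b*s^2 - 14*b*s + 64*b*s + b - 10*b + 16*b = -8*b^3 + b^2*(58*s + 55) + b*(48*s^2 + 50*s + 7)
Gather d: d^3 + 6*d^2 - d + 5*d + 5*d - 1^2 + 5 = d^3 + 6*d^2 + 9*d + 4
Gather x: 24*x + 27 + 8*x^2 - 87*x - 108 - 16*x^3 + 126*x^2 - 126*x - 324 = -16*x^3 + 134*x^2 - 189*x - 405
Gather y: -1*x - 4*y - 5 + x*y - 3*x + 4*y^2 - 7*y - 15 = -4*x + 4*y^2 + y*(x - 11) - 20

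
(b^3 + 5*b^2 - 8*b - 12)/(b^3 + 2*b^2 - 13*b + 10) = (b^2 + 7*b + 6)/(b^2 + 4*b - 5)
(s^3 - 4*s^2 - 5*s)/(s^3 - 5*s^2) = (s + 1)/s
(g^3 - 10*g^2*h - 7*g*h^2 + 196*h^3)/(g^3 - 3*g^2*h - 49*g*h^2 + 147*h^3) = (g^2 - 3*g*h - 28*h^2)/(g^2 + 4*g*h - 21*h^2)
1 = 1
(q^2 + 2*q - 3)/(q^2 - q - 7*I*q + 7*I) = (q + 3)/(q - 7*I)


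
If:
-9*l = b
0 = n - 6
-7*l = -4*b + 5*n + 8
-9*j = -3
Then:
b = 342/43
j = 1/3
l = -38/43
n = 6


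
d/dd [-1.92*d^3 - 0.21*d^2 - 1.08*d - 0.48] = -5.76*d^2 - 0.42*d - 1.08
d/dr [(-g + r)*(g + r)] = 2*r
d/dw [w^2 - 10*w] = 2*w - 10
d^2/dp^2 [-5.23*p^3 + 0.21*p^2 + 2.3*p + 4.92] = 0.42 - 31.38*p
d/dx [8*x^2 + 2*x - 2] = 16*x + 2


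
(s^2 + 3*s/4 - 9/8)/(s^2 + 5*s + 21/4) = (4*s - 3)/(2*(2*s + 7))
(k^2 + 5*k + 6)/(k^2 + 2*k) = (k + 3)/k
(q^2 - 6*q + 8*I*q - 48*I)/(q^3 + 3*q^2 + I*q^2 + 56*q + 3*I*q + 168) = (q - 6)/(q^2 + q*(3 - 7*I) - 21*I)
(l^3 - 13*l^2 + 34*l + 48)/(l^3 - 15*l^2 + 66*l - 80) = (l^2 - 5*l - 6)/(l^2 - 7*l + 10)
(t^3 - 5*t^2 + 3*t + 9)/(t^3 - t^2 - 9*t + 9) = (t^2 - 2*t - 3)/(t^2 + 2*t - 3)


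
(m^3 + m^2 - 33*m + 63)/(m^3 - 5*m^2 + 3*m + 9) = (m + 7)/(m + 1)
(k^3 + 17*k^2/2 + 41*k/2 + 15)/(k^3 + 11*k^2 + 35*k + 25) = (k^2 + 7*k/2 + 3)/(k^2 + 6*k + 5)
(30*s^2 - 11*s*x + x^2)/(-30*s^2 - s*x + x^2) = (-5*s + x)/(5*s + x)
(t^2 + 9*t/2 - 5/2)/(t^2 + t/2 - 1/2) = (t + 5)/(t + 1)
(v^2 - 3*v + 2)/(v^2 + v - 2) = (v - 2)/(v + 2)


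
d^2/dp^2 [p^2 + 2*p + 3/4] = 2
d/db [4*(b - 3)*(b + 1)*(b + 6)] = 12*b^2 + 32*b - 60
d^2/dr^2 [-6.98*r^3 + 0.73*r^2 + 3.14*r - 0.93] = 1.46 - 41.88*r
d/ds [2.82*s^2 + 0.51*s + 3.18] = 5.64*s + 0.51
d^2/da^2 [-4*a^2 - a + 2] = -8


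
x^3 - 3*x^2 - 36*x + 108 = (x - 6)*(x - 3)*(x + 6)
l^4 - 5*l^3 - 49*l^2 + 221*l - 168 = (l - 8)*(l - 3)*(l - 1)*(l + 7)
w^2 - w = w*(w - 1)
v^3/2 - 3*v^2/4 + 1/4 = (v/2 + 1/4)*(v - 1)^2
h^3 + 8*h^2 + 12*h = h*(h + 2)*(h + 6)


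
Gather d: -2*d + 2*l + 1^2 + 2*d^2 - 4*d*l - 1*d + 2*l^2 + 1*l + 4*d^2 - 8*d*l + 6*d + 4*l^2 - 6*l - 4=6*d^2 + d*(3 - 12*l) + 6*l^2 - 3*l - 3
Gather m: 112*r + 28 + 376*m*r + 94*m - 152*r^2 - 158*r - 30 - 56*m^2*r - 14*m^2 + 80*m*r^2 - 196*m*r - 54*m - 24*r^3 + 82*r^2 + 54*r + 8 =m^2*(-56*r - 14) + m*(80*r^2 + 180*r + 40) - 24*r^3 - 70*r^2 + 8*r + 6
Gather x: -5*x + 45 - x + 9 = 54 - 6*x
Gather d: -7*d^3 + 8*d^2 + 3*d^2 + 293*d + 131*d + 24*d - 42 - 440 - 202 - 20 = -7*d^3 + 11*d^2 + 448*d - 704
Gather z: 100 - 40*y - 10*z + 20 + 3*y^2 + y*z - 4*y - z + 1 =3*y^2 - 44*y + z*(y - 11) + 121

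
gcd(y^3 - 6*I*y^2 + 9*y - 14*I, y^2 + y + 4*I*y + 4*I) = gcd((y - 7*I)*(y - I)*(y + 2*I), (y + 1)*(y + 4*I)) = 1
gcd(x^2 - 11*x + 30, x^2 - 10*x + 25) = x - 5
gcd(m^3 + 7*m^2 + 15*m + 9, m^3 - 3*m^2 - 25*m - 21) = m^2 + 4*m + 3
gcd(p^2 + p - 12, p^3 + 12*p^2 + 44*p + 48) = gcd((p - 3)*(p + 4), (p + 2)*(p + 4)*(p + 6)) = p + 4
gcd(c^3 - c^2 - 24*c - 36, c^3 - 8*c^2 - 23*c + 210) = c - 6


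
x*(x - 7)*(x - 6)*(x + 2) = x^4 - 11*x^3 + 16*x^2 + 84*x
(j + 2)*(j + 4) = j^2 + 6*j + 8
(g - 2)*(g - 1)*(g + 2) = g^3 - g^2 - 4*g + 4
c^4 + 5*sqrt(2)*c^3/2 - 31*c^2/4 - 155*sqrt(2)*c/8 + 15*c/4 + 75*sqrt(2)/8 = (c - 5/2)*(c - 1/2)*(c + 3)*(c + 5*sqrt(2)/2)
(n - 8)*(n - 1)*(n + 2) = n^3 - 7*n^2 - 10*n + 16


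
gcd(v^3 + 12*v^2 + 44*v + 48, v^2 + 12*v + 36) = v + 6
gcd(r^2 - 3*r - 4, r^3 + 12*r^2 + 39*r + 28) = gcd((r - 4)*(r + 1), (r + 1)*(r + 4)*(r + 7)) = r + 1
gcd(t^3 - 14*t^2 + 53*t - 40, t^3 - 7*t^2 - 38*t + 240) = t^2 - 13*t + 40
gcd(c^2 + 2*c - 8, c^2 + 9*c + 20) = c + 4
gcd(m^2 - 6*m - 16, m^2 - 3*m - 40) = m - 8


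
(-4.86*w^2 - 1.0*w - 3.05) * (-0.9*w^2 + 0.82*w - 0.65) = 4.374*w^4 - 3.0852*w^3 + 5.084*w^2 - 1.851*w + 1.9825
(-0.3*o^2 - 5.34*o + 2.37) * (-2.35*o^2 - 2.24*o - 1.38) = 0.705*o^4 + 13.221*o^3 + 6.8061*o^2 + 2.0604*o - 3.2706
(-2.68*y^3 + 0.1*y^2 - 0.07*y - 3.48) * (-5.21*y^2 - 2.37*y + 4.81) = 13.9628*y^5 + 5.8306*y^4 - 12.7631*y^3 + 18.7777*y^2 + 7.9109*y - 16.7388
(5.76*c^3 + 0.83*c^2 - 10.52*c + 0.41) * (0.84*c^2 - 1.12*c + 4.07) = 4.8384*c^5 - 5.754*c^4 + 13.6768*c^3 + 15.5049*c^2 - 43.2756*c + 1.6687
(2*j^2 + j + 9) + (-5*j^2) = -3*j^2 + j + 9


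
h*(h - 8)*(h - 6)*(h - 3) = h^4 - 17*h^3 + 90*h^2 - 144*h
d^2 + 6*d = d*(d + 6)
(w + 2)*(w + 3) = w^2 + 5*w + 6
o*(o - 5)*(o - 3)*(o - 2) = o^4 - 10*o^3 + 31*o^2 - 30*o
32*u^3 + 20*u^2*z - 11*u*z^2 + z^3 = (-8*u + z)*(-4*u + z)*(u + z)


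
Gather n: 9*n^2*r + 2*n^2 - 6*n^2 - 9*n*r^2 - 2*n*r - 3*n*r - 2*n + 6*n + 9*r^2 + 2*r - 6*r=n^2*(9*r - 4) + n*(-9*r^2 - 5*r + 4) + 9*r^2 - 4*r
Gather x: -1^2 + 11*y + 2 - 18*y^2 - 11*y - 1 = -18*y^2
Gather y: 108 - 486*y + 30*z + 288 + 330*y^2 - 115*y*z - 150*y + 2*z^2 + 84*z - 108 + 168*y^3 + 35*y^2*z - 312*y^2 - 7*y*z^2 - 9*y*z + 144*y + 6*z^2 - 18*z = 168*y^3 + y^2*(35*z + 18) + y*(-7*z^2 - 124*z - 492) + 8*z^2 + 96*z + 288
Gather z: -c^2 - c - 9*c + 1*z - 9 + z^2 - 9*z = -c^2 - 10*c + z^2 - 8*z - 9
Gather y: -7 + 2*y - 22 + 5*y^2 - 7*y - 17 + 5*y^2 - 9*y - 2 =10*y^2 - 14*y - 48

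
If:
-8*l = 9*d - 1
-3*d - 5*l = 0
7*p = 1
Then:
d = 5/21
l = -1/7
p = 1/7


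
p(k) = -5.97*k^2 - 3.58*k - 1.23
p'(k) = -11.94*k - 3.58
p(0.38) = -3.45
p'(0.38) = -8.12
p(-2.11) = -20.26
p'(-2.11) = 21.61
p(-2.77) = -37.12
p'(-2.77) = 29.49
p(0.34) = -3.14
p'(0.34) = -7.64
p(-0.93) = -3.06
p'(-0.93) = 7.52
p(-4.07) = -85.55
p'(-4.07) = 45.02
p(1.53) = -20.68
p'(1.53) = -21.85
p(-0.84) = -2.44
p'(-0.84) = 6.45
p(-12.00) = -817.95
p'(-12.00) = 139.70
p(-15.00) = -1290.78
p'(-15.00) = 175.52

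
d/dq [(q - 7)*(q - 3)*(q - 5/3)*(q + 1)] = 4*q^3 - 32*q^2 + 52*q + 8/3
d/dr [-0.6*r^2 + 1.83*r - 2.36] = 1.83 - 1.2*r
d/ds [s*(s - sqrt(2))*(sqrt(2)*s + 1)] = 3*sqrt(2)*s^2 - 2*s - sqrt(2)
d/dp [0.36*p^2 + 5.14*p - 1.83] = 0.72*p + 5.14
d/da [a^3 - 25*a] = 3*a^2 - 25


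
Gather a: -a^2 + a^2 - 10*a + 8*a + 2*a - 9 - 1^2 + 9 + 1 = 0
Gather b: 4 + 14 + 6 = 24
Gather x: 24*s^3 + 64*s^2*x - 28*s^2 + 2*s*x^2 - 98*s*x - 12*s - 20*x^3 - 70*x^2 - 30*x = 24*s^3 - 28*s^2 - 12*s - 20*x^3 + x^2*(2*s - 70) + x*(64*s^2 - 98*s - 30)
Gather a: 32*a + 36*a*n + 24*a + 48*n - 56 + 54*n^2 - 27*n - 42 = a*(36*n + 56) + 54*n^2 + 21*n - 98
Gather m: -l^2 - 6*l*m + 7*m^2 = -l^2 - 6*l*m + 7*m^2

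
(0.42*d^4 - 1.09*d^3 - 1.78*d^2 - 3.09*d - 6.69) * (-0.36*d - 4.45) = -0.1512*d^5 - 1.4766*d^4 + 5.4913*d^3 + 9.0334*d^2 + 16.1589*d + 29.7705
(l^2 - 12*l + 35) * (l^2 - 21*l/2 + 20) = l^4 - 45*l^3/2 + 181*l^2 - 1215*l/2 + 700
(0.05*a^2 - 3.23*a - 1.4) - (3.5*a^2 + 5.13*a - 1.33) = -3.45*a^2 - 8.36*a - 0.0699999999999998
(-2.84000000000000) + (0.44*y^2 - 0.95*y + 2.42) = 0.44*y^2 - 0.95*y - 0.42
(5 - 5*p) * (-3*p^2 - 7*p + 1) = 15*p^3 + 20*p^2 - 40*p + 5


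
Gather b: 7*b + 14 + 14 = 7*b + 28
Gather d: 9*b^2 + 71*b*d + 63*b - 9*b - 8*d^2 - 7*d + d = 9*b^2 + 54*b - 8*d^2 + d*(71*b - 6)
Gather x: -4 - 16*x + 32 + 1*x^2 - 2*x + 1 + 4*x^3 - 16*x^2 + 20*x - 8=4*x^3 - 15*x^2 + 2*x + 21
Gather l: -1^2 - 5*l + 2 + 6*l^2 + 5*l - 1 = 6*l^2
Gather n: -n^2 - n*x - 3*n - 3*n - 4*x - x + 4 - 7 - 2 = -n^2 + n*(-x - 6) - 5*x - 5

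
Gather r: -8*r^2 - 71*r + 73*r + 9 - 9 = -8*r^2 + 2*r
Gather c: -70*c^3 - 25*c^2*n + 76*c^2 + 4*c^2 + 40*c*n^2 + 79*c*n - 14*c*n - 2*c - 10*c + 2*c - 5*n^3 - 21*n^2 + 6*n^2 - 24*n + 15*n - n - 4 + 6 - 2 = -70*c^3 + c^2*(80 - 25*n) + c*(40*n^2 + 65*n - 10) - 5*n^3 - 15*n^2 - 10*n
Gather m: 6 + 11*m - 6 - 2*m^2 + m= -2*m^2 + 12*m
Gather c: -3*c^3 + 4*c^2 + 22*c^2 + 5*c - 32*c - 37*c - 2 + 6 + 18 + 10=-3*c^3 + 26*c^2 - 64*c + 32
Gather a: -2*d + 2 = 2 - 2*d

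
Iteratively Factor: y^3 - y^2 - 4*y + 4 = (y + 2)*(y^2 - 3*y + 2) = (y - 1)*(y + 2)*(y - 2)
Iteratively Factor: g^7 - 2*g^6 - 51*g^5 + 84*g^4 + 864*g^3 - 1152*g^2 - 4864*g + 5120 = (g + 4)*(g^6 - 6*g^5 - 27*g^4 + 192*g^3 + 96*g^2 - 1536*g + 1280) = (g + 4)^2*(g^5 - 10*g^4 + 13*g^3 + 140*g^2 - 464*g + 320) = (g + 4)^3*(g^4 - 14*g^3 + 69*g^2 - 136*g + 80) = (g - 1)*(g + 4)^3*(g^3 - 13*g^2 + 56*g - 80) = (g - 5)*(g - 1)*(g + 4)^3*(g^2 - 8*g + 16) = (g - 5)*(g - 4)*(g - 1)*(g + 4)^3*(g - 4)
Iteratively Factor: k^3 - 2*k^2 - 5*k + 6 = (k + 2)*(k^2 - 4*k + 3) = (k - 1)*(k + 2)*(k - 3)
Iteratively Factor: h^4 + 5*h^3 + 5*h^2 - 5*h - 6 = (h + 2)*(h^3 + 3*h^2 - h - 3) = (h - 1)*(h + 2)*(h^2 + 4*h + 3) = (h - 1)*(h + 2)*(h + 3)*(h + 1)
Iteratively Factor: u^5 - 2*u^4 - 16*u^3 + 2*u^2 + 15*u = (u - 1)*(u^4 - u^3 - 17*u^2 - 15*u) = (u - 5)*(u - 1)*(u^3 + 4*u^2 + 3*u) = (u - 5)*(u - 1)*(u + 1)*(u^2 + 3*u) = u*(u - 5)*(u - 1)*(u + 1)*(u + 3)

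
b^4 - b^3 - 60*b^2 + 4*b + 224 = (b - 8)*(b - 2)*(b + 2)*(b + 7)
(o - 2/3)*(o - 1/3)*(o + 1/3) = o^3 - 2*o^2/3 - o/9 + 2/27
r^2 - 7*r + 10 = (r - 5)*(r - 2)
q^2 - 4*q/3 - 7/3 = (q - 7/3)*(q + 1)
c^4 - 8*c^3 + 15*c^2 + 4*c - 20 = (c - 5)*(c - 2)^2*(c + 1)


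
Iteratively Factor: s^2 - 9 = (s - 3)*(s + 3)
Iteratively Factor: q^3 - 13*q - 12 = (q - 4)*(q^2 + 4*q + 3) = (q - 4)*(q + 3)*(q + 1)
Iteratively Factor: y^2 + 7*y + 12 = (y + 3)*(y + 4)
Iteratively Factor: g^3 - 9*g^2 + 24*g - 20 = (g - 2)*(g^2 - 7*g + 10) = (g - 2)^2*(g - 5)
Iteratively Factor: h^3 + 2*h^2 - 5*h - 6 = (h + 1)*(h^2 + h - 6) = (h + 1)*(h + 3)*(h - 2)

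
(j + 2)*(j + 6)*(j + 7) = j^3 + 15*j^2 + 68*j + 84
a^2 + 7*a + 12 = (a + 3)*(a + 4)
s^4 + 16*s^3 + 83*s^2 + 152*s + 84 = (s + 1)*(s + 2)*(s + 6)*(s + 7)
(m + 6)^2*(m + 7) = m^3 + 19*m^2 + 120*m + 252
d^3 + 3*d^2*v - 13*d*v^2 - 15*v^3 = (d - 3*v)*(d + v)*(d + 5*v)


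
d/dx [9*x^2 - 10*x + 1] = 18*x - 10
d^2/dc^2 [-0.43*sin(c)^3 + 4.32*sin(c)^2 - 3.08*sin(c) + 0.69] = 3.4025*sin(c) - 0.9675*sin(3*c) + 8.64*cos(2*c)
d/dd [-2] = 0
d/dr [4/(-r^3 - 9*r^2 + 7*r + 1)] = 4*(3*r^2 + 18*r - 7)/(r^3 + 9*r^2 - 7*r - 1)^2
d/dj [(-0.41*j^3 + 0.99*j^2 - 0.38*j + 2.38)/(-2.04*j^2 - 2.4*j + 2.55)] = (0.8364*j^4 + 1.968*j^3 - 6.2877*j^2 + 14.7594*j + 4.743)/(4.1616*j^4 + 9.792*j^3 - 4.644*j^2 - 12.24*j + 6.5025)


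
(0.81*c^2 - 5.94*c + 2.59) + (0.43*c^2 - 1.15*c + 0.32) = 1.24*c^2 - 7.09*c + 2.91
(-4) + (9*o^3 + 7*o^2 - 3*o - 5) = 9*o^3 + 7*o^2 - 3*o - 9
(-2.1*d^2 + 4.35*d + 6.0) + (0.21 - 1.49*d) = -2.1*d^2 + 2.86*d + 6.21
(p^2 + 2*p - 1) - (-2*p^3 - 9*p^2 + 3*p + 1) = 2*p^3 + 10*p^2 - p - 2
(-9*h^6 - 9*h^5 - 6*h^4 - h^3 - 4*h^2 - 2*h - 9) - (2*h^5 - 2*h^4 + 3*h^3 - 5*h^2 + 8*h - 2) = -9*h^6 - 11*h^5 - 4*h^4 - 4*h^3 + h^2 - 10*h - 7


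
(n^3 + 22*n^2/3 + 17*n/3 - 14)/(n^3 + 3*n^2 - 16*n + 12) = (n + 7/3)/(n - 2)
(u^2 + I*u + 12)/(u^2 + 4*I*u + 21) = (u + 4*I)/(u + 7*I)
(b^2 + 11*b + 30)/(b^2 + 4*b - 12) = (b + 5)/(b - 2)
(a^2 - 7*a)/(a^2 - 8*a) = (a - 7)/(a - 8)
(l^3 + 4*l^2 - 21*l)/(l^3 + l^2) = (l^2 + 4*l - 21)/(l*(l + 1))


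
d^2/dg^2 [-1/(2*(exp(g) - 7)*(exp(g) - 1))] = 2*(-exp(3*g) + 6*exp(2*g) - 9*exp(g) - 14)*exp(g)/(exp(6*g) - 24*exp(5*g) + 213*exp(4*g) - 848*exp(3*g) + 1491*exp(2*g) - 1176*exp(g) + 343)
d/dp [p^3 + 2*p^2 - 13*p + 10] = 3*p^2 + 4*p - 13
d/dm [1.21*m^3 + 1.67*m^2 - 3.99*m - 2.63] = 3.63*m^2 + 3.34*m - 3.99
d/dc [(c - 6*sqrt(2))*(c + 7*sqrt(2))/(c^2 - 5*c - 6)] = (-5*c^2 - sqrt(2)*c^2 + 156*c - 420 - 6*sqrt(2))/(c^4 - 10*c^3 + 13*c^2 + 60*c + 36)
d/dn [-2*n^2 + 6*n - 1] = 6 - 4*n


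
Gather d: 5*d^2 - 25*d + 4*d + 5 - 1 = 5*d^2 - 21*d + 4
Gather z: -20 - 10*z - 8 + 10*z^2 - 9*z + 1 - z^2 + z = 9*z^2 - 18*z - 27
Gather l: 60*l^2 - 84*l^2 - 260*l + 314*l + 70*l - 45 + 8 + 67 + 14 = -24*l^2 + 124*l + 44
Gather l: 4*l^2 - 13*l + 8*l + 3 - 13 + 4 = 4*l^2 - 5*l - 6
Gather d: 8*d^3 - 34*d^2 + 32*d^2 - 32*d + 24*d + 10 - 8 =8*d^3 - 2*d^2 - 8*d + 2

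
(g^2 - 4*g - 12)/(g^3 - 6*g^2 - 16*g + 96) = (g + 2)/(g^2 - 16)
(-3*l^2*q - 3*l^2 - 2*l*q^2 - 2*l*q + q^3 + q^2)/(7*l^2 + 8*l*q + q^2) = (-3*l*q - 3*l + q^2 + q)/(7*l + q)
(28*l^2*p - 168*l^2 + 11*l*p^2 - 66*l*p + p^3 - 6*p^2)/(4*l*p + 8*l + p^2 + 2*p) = (7*l*p - 42*l + p^2 - 6*p)/(p + 2)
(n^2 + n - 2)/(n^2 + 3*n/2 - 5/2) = 2*(n + 2)/(2*n + 5)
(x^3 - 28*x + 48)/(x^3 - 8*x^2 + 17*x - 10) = (x^2 + 2*x - 24)/(x^2 - 6*x + 5)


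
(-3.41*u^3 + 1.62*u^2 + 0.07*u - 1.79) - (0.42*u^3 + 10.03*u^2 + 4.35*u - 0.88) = -3.83*u^3 - 8.41*u^2 - 4.28*u - 0.91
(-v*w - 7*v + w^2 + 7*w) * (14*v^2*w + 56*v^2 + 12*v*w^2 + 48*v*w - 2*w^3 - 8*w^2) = -14*v^3*w^2 - 154*v^3*w - 392*v^3 + 2*v^2*w^3 + 22*v^2*w^2 + 56*v^2*w + 14*v*w^4 + 154*v*w^3 + 392*v*w^2 - 2*w^5 - 22*w^4 - 56*w^3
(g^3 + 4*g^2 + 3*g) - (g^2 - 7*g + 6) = g^3 + 3*g^2 + 10*g - 6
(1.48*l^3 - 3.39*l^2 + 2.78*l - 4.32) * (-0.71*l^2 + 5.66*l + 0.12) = -1.0508*l^5 + 10.7837*l^4 - 20.9836*l^3 + 18.3952*l^2 - 24.1176*l - 0.5184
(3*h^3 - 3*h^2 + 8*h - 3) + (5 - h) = 3*h^3 - 3*h^2 + 7*h + 2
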